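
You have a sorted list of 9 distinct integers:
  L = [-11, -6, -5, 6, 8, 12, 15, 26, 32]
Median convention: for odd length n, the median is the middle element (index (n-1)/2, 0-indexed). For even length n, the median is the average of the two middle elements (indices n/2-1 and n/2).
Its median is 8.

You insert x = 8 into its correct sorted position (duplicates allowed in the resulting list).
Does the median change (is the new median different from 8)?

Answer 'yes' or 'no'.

Old median = 8
Insert x = 8
New median = 8
Changed? no

Answer: no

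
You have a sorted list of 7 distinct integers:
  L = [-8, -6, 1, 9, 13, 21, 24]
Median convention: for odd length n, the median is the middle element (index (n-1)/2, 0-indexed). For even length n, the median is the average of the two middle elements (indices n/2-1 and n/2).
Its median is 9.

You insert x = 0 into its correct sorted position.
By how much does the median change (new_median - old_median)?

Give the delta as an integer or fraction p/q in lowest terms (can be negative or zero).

Old median = 9
After inserting x = 0: new sorted = [-8, -6, 0, 1, 9, 13, 21, 24]
New median = 5
Delta = 5 - 9 = -4

Answer: -4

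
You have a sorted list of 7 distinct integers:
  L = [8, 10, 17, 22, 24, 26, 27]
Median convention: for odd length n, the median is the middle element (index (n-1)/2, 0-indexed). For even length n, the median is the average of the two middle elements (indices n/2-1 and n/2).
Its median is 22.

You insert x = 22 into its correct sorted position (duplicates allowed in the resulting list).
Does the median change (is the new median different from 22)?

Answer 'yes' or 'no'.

Answer: no

Derivation:
Old median = 22
Insert x = 22
New median = 22
Changed? no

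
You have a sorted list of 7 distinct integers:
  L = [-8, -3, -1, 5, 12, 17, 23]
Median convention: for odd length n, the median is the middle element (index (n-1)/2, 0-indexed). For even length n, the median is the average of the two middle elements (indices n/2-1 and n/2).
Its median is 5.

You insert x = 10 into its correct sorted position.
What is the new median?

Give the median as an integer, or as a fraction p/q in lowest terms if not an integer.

Answer: 15/2

Derivation:
Old list (sorted, length 7): [-8, -3, -1, 5, 12, 17, 23]
Old median = 5
Insert x = 10
Old length odd (7). Middle was index 3 = 5.
New length even (8). New median = avg of two middle elements.
x = 10: 4 elements are < x, 3 elements are > x.
New sorted list: [-8, -3, -1, 5, 10, 12, 17, 23]
New median = 15/2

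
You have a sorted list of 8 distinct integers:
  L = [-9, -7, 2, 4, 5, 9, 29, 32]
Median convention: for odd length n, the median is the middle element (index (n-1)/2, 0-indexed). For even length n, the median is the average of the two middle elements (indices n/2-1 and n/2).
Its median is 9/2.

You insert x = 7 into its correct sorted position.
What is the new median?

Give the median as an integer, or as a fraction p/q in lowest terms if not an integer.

Answer: 5

Derivation:
Old list (sorted, length 8): [-9, -7, 2, 4, 5, 9, 29, 32]
Old median = 9/2
Insert x = 7
Old length even (8). Middle pair: indices 3,4 = 4,5.
New length odd (9). New median = single middle element.
x = 7: 5 elements are < x, 3 elements are > x.
New sorted list: [-9, -7, 2, 4, 5, 7, 9, 29, 32]
New median = 5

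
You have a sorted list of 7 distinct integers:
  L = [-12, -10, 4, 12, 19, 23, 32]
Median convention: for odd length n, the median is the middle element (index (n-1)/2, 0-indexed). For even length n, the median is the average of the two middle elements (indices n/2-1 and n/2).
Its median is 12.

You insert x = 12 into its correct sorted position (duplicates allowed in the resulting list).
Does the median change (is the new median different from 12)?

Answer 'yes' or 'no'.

Old median = 12
Insert x = 12
New median = 12
Changed? no

Answer: no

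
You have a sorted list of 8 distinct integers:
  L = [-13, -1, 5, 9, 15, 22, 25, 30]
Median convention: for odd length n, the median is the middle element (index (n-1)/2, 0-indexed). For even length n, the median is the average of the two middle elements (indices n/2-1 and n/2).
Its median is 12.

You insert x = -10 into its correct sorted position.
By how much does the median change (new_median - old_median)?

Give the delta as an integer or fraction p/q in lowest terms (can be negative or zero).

Answer: -3

Derivation:
Old median = 12
After inserting x = -10: new sorted = [-13, -10, -1, 5, 9, 15, 22, 25, 30]
New median = 9
Delta = 9 - 12 = -3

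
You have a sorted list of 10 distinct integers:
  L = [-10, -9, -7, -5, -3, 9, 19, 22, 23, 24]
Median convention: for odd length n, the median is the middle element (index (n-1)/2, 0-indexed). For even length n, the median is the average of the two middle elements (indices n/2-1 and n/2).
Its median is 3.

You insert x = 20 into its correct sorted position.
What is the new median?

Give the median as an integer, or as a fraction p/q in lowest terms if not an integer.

Old list (sorted, length 10): [-10, -9, -7, -5, -3, 9, 19, 22, 23, 24]
Old median = 3
Insert x = 20
Old length even (10). Middle pair: indices 4,5 = -3,9.
New length odd (11). New median = single middle element.
x = 20: 7 elements are < x, 3 elements are > x.
New sorted list: [-10, -9, -7, -5, -3, 9, 19, 20, 22, 23, 24]
New median = 9

Answer: 9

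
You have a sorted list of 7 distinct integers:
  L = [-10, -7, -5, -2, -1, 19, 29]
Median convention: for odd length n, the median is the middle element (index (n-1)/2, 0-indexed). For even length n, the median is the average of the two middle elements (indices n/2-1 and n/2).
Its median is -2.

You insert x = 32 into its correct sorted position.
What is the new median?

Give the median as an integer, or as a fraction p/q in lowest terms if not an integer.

Old list (sorted, length 7): [-10, -7, -5, -2, -1, 19, 29]
Old median = -2
Insert x = 32
Old length odd (7). Middle was index 3 = -2.
New length even (8). New median = avg of two middle elements.
x = 32: 7 elements are < x, 0 elements are > x.
New sorted list: [-10, -7, -5, -2, -1, 19, 29, 32]
New median = -3/2

Answer: -3/2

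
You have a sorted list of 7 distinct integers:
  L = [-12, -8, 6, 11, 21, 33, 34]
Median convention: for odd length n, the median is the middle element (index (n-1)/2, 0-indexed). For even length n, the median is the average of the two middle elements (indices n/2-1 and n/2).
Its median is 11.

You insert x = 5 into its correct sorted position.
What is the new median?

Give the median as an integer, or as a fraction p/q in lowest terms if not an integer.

Old list (sorted, length 7): [-12, -8, 6, 11, 21, 33, 34]
Old median = 11
Insert x = 5
Old length odd (7). Middle was index 3 = 11.
New length even (8). New median = avg of two middle elements.
x = 5: 2 elements are < x, 5 elements are > x.
New sorted list: [-12, -8, 5, 6, 11, 21, 33, 34]
New median = 17/2

Answer: 17/2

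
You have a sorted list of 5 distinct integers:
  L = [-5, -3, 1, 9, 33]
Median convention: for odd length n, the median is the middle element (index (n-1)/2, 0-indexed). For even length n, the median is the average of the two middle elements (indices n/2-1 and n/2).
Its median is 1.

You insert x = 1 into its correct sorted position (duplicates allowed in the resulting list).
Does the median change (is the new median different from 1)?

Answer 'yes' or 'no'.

Answer: no

Derivation:
Old median = 1
Insert x = 1
New median = 1
Changed? no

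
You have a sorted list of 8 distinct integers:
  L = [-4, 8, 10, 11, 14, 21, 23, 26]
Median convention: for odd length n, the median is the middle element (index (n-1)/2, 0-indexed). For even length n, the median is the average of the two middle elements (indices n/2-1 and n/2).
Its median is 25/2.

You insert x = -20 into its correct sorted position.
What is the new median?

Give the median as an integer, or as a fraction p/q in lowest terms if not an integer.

Old list (sorted, length 8): [-4, 8, 10, 11, 14, 21, 23, 26]
Old median = 25/2
Insert x = -20
Old length even (8). Middle pair: indices 3,4 = 11,14.
New length odd (9). New median = single middle element.
x = -20: 0 elements are < x, 8 elements are > x.
New sorted list: [-20, -4, 8, 10, 11, 14, 21, 23, 26]
New median = 11

Answer: 11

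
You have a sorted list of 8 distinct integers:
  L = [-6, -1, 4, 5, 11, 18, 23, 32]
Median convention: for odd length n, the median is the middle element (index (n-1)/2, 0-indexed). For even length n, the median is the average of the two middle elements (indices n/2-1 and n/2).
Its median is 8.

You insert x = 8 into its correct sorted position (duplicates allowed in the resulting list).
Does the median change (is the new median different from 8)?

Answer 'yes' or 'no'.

Answer: no

Derivation:
Old median = 8
Insert x = 8
New median = 8
Changed? no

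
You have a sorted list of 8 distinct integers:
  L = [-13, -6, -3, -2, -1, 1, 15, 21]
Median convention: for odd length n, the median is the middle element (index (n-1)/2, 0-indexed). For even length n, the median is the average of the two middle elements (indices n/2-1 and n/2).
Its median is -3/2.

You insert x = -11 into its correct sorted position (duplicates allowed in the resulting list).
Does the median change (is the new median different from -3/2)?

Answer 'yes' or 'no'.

Old median = -3/2
Insert x = -11
New median = -2
Changed? yes

Answer: yes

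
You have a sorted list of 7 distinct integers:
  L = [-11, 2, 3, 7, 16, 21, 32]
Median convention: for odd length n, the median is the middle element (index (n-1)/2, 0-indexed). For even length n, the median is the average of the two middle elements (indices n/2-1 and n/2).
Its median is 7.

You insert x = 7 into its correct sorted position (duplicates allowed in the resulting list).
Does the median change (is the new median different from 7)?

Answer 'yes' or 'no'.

Old median = 7
Insert x = 7
New median = 7
Changed? no

Answer: no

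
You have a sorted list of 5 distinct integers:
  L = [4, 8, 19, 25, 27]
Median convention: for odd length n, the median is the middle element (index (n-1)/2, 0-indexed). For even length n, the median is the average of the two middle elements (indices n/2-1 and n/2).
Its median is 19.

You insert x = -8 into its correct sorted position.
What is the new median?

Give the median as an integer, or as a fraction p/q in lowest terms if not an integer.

Answer: 27/2

Derivation:
Old list (sorted, length 5): [4, 8, 19, 25, 27]
Old median = 19
Insert x = -8
Old length odd (5). Middle was index 2 = 19.
New length even (6). New median = avg of two middle elements.
x = -8: 0 elements are < x, 5 elements are > x.
New sorted list: [-8, 4, 8, 19, 25, 27]
New median = 27/2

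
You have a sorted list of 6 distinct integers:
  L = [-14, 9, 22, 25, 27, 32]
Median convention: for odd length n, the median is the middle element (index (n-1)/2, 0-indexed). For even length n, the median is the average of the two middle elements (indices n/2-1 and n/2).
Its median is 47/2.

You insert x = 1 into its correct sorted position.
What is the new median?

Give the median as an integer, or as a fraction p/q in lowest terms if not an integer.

Answer: 22

Derivation:
Old list (sorted, length 6): [-14, 9, 22, 25, 27, 32]
Old median = 47/2
Insert x = 1
Old length even (6). Middle pair: indices 2,3 = 22,25.
New length odd (7). New median = single middle element.
x = 1: 1 elements are < x, 5 elements are > x.
New sorted list: [-14, 1, 9, 22, 25, 27, 32]
New median = 22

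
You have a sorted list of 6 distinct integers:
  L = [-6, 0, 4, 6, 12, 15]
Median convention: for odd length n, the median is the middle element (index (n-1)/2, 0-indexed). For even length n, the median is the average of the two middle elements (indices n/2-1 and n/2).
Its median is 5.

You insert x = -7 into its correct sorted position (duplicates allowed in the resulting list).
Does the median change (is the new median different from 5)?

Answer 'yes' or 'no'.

Answer: yes

Derivation:
Old median = 5
Insert x = -7
New median = 4
Changed? yes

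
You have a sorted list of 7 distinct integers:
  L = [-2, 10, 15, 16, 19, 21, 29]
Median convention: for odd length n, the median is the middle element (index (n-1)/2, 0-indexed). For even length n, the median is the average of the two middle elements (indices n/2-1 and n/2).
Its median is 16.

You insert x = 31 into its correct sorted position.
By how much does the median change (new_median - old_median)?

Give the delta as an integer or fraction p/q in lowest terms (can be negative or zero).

Old median = 16
After inserting x = 31: new sorted = [-2, 10, 15, 16, 19, 21, 29, 31]
New median = 35/2
Delta = 35/2 - 16 = 3/2

Answer: 3/2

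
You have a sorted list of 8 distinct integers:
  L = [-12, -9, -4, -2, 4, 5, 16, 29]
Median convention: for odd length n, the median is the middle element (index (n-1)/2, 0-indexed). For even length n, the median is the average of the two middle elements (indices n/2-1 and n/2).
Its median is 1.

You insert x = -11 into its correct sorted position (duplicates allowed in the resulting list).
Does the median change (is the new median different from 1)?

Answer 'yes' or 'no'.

Old median = 1
Insert x = -11
New median = -2
Changed? yes

Answer: yes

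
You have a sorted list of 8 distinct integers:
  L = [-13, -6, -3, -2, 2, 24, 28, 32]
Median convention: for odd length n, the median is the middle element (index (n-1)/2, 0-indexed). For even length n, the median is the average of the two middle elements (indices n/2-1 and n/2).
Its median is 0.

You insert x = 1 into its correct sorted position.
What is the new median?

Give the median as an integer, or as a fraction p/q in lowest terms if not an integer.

Answer: 1

Derivation:
Old list (sorted, length 8): [-13, -6, -3, -2, 2, 24, 28, 32]
Old median = 0
Insert x = 1
Old length even (8). Middle pair: indices 3,4 = -2,2.
New length odd (9). New median = single middle element.
x = 1: 4 elements are < x, 4 elements are > x.
New sorted list: [-13, -6, -3, -2, 1, 2, 24, 28, 32]
New median = 1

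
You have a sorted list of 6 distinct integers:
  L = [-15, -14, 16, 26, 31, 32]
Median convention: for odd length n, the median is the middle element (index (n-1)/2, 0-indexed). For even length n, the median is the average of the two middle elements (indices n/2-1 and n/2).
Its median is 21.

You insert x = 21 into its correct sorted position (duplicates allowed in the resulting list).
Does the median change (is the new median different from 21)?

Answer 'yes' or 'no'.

Old median = 21
Insert x = 21
New median = 21
Changed? no

Answer: no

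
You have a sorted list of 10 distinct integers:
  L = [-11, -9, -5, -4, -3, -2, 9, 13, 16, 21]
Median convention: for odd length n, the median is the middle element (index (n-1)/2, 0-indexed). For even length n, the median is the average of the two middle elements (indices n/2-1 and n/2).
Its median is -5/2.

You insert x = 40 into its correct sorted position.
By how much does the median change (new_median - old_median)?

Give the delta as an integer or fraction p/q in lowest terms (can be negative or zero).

Answer: 1/2

Derivation:
Old median = -5/2
After inserting x = 40: new sorted = [-11, -9, -5, -4, -3, -2, 9, 13, 16, 21, 40]
New median = -2
Delta = -2 - -5/2 = 1/2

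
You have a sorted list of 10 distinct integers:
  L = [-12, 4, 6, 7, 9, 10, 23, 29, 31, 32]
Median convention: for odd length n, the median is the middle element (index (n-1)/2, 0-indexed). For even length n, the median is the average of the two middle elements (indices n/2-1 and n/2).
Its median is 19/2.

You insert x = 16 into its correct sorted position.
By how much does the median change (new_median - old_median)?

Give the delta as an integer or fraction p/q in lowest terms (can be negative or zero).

Answer: 1/2

Derivation:
Old median = 19/2
After inserting x = 16: new sorted = [-12, 4, 6, 7, 9, 10, 16, 23, 29, 31, 32]
New median = 10
Delta = 10 - 19/2 = 1/2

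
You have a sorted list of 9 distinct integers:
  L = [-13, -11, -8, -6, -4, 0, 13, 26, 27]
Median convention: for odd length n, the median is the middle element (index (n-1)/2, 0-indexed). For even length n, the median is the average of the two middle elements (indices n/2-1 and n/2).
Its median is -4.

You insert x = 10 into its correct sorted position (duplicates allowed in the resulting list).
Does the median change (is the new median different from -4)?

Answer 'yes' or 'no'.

Old median = -4
Insert x = 10
New median = -2
Changed? yes

Answer: yes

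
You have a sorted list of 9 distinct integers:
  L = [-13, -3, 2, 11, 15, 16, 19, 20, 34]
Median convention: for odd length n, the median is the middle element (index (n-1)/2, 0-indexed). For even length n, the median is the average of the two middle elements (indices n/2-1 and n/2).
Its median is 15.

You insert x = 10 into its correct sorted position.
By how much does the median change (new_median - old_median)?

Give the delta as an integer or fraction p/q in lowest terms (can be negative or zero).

Answer: -2

Derivation:
Old median = 15
After inserting x = 10: new sorted = [-13, -3, 2, 10, 11, 15, 16, 19, 20, 34]
New median = 13
Delta = 13 - 15 = -2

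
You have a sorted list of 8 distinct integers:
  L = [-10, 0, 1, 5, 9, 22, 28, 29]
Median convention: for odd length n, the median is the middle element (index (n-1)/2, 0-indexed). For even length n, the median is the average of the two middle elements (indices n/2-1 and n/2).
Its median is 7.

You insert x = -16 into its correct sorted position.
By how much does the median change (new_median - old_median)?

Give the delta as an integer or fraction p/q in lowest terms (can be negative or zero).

Old median = 7
After inserting x = -16: new sorted = [-16, -10, 0, 1, 5, 9, 22, 28, 29]
New median = 5
Delta = 5 - 7 = -2

Answer: -2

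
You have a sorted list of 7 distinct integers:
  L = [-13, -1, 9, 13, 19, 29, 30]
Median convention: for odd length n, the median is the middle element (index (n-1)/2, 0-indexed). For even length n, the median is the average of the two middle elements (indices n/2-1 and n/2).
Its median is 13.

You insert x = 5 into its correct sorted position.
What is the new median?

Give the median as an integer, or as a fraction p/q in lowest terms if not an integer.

Old list (sorted, length 7): [-13, -1, 9, 13, 19, 29, 30]
Old median = 13
Insert x = 5
Old length odd (7). Middle was index 3 = 13.
New length even (8). New median = avg of two middle elements.
x = 5: 2 elements are < x, 5 elements are > x.
New sorted list: [-13, -1, 5, 9, 13, 19, 29, 30]
New median = 11

Answer: 11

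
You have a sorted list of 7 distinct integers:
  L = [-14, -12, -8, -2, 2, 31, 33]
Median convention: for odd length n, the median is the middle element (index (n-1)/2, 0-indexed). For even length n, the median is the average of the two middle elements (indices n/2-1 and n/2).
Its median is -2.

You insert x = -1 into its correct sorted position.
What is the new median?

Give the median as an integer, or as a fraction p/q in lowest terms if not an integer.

Old list (sorted, length 7): [-14, -12, -8, -2, 2, 31, 33]
Old median = -2
Insert x = -1
Old length odd (7). Middle was index 3 = -2.
New length even (8). New median = avg of two middle elements.
x = -1: 4 elements are < x, 3 elements are > x.
New sorted list: [-14, -12, -8, -2, -1, 2, 31, 33]
New median = -3/2

Answer: -3/2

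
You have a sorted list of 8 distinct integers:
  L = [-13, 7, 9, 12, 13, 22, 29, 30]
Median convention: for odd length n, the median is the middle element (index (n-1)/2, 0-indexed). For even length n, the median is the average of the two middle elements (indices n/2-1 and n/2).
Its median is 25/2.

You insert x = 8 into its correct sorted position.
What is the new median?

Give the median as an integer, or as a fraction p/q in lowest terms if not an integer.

Answer: 12

Derivation:
Old list (sorted, length 8): [-13, 7, 9, 12, 13, 22, 29, 30]
Old median = 25/2
Insert x = 8
Old length even (8). Middle pair: indices 3,4 = 12,13.
New length odd (9). New median = single middle element.
x = 8: 2 elements are < x, 6 elements are > x.
New sorted list: [-13, 7, 8, 9, 12, 13, 22, 29, 30]
New median = 12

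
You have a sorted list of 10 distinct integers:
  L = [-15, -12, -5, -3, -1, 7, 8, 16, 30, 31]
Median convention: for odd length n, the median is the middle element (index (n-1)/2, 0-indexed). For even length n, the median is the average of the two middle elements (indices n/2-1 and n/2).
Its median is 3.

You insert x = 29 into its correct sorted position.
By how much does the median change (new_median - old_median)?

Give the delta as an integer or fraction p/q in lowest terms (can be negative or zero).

Old median = 3
After inserting x = 29: new sorted = [-15, -12, -5, -3, -1, 7, 8, 16, 29, 30, 31]
New median = 7
Delta = 7 - 3 = 4

Answer: 4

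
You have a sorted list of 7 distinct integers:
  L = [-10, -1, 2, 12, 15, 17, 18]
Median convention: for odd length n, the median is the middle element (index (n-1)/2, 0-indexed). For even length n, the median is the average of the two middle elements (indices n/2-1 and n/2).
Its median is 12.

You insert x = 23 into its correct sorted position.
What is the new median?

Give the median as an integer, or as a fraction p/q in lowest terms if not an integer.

Old list (sorted, length 7): [-10, -1, 2, 12, 15, 17, 18]
Old median = 12
Insert x = 23
Old length odd (7). Middle was index 3 = 12.
New length even (8). New median = avg of two middle elements.
x = 23: 7 elements are < x, 0 elements are > x.
New sorted list: [-10, -1, 2, 12, 15, 17, 18, 23]
New median = 27/2

Answer: 27/2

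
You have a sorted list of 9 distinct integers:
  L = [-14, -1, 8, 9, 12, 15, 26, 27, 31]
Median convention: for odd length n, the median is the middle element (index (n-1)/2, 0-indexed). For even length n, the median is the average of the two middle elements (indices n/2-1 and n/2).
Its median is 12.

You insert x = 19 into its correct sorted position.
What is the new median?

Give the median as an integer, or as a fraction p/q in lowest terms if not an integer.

Answer: 27/2

Derivation:
Old list (sorted, length 9): [-14, -1, 8, 9, 12, 15, 26, 27, 31]
Old median = 12
Insert x = 19
Old length odd (9). Middle was index 4 = 12.
New length even (10). New median = avg of two middle elements.
x = 19: 6 elements are < x, 3 elements are > x.
New sorted list: [-14, -1, 8, 9, 12, 15, 19, 26, 27, 31]
New median = 27/2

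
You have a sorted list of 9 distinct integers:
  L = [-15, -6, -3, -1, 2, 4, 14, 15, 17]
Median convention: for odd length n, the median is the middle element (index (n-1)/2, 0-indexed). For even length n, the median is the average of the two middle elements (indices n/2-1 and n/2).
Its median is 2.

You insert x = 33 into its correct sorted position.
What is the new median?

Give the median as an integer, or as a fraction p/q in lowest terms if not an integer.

Old list (sorted, length 9): [-15, -6, -3, -1, 2, 4, 14, 15, 17]
Old median = 2
Insert x = 33
Old length odd (9). Middle was index 4 = 2.
New length even (10). New median = avg of two middle elements.
x = 33: 9 elements are < x, 0 elements are > x.
New sorted list: [-15, -6, -3, -1, 2, 4, 14, 15, 17, 33]
New median = 3

Answer: 3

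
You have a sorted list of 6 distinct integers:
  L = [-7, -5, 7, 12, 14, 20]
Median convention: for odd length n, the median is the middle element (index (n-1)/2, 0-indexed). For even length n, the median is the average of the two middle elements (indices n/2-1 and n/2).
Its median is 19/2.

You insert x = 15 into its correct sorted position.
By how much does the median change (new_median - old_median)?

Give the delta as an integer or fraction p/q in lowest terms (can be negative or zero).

Answer: 5/2

Derivation:
Old median = 19/2
After inserting x = 15: new sorted = [-7, -5, 7, 12, 14, 15, 20]
New median = 12
Delta = 12 - 19/2 = 5/2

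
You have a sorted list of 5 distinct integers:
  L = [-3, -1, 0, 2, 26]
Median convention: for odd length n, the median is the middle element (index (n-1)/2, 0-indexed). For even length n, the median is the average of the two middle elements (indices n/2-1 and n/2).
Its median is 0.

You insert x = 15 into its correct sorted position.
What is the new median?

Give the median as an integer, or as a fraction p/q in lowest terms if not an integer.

Answer: 1

Derivation:
Old list (sorted, length 5): [-3, -1, 0, 2, 26]
Old median = 0
Insert x = 15
Old length odd (5). Middle was index 2 = 0.
New length even (6). New median = avg of two middle elements.
x = 15: 4 elements are < x, 1 elements are > x.
New sorted list: [-3, -1, 0, 2, 15, 26]
New median = 1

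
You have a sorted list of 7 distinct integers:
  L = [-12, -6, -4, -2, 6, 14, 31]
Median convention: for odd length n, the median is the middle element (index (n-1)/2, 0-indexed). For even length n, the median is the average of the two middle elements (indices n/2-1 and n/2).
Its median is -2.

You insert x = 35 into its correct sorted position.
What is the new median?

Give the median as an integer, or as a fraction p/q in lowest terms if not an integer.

Old list (sorted, length 7): [-12, -6, -4, -2, 6, 14, 31]
Old median = -2
Insert x = 35
Old length odd (7). Middle was index 3 = -2.
New length even (8). New median = avg of two middle elements.
x = 35: 7 elements are < x, 0 elements are > x.
New sorted list: [-12, -6, -4, -2, 6, 14, 31, 35]
New median = 2

Answer: 2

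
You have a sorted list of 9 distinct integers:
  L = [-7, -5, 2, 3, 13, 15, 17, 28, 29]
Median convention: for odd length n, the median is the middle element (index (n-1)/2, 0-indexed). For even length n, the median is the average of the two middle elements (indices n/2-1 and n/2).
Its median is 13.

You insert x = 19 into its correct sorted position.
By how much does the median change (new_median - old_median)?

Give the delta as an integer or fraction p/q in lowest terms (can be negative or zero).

Answer: 1

Derivation:
Old median = 13
After inserting x = 19: new sorted = [-7, -5, 2, 3, 13, 15, 17, 19, 28, 29]
New median = 14
Delta = 14 - 13 = 1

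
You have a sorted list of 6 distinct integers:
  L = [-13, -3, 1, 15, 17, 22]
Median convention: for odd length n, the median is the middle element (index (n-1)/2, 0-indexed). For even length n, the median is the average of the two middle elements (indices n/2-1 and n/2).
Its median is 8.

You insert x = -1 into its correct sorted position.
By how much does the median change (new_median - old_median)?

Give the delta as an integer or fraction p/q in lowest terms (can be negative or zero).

Answer: -7

Derivation:
Old median = 8
After inserting x = -1: new sorted = [-13, -3, -1, 1, 15, 17, 22]
New median = 1
Delta = 1 - 8 = -7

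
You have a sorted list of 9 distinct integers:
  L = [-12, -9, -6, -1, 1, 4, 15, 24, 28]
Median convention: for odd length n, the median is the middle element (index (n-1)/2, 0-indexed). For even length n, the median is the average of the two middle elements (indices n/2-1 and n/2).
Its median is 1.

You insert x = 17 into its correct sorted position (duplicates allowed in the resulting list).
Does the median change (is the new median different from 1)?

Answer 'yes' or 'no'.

Old median = 1
Insert x = 17
New median = 5/2
Changed? yes

Answer: yes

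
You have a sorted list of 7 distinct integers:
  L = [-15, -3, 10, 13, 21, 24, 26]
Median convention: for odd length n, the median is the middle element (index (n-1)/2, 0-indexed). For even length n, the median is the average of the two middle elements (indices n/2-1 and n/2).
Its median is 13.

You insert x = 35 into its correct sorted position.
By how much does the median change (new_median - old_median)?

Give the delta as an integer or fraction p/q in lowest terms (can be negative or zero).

Answer: 4

Derivation:
Old median = 13
After inserting x = 35: new sorted = [-15, -3, 10, 13, 21, 24, 26, 35]
New median = 17
Delta = 17 - 13 = 4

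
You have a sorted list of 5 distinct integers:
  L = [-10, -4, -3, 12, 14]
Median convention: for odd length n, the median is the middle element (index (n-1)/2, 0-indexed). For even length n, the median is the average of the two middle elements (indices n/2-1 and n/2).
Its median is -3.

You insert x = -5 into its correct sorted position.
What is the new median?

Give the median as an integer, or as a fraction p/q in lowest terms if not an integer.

Answer: -7/2

Derivation:
Old list (sorted, length 5): [-10, -4, -3, 12, 14]
Old median = -3
Insert x = -5
Old length odd (5). Middle was index 2 = -3.
New length even (6). New median = avg of two middle elements.
x = -5: 1 elements are < x, 4 elements are > x.
New sorted list: [-10, -5, -4, -3, 12, 14]
New median = -7/2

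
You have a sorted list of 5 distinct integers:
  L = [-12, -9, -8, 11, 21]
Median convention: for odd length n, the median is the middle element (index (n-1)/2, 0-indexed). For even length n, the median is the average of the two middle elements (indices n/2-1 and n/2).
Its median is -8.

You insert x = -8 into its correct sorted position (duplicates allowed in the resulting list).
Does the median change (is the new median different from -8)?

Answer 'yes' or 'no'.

Old median = -8
Insert x = -8
New median = -8
Changed? no

Answer: no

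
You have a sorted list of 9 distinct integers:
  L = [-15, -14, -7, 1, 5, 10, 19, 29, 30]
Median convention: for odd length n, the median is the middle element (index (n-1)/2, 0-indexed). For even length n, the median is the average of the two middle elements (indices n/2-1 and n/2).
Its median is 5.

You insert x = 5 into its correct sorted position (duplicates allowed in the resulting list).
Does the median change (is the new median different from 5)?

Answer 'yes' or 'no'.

Old median = 5
Insert x = 5
New median = 5
Changed? no

Answer: no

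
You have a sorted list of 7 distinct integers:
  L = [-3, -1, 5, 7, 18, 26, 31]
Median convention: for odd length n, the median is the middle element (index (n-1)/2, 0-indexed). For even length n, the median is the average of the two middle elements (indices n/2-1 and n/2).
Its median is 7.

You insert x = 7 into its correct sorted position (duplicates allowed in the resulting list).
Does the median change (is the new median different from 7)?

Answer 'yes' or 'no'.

Answer: no

Derivation:
Old median = 7
Insert x = 7
New median = 7
Changed? no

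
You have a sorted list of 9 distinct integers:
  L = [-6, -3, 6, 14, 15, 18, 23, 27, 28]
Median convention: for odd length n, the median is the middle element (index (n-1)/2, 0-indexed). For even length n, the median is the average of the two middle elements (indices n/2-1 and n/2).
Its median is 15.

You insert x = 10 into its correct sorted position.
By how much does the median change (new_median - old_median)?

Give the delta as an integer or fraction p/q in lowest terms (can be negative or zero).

Answer: -1/2

Derivation:
Old median = 15
After inserting x = 10: new sorted = [-6, -3, 6, 10, 14, 15, 18, 23, 27, 28]
New median = 29/2
Delta = 29/2 - 15 = -1/2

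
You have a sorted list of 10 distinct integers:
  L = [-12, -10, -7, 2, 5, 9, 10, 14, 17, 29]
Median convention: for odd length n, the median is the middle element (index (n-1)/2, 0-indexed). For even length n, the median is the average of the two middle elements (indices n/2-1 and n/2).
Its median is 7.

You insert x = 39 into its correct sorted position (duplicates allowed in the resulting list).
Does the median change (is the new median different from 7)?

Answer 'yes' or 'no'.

Old median = 7
Insert x = 39
New median = 9
Changed? yes

Answer: yes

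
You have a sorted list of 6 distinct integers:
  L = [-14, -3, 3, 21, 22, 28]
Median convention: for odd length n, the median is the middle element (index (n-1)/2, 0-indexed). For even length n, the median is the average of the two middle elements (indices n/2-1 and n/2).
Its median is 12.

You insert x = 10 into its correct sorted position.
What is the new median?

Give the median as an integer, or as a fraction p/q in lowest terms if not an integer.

Answer: 10

Derivation:
Old list (sorted, length 6): [-14, -3, 3, 21, 22, 28]
Old median = 12
Insert x = 10
Old length even (6). Middle pair: indices 2,3 = 3,21.
New length odd (7). New median = single middle element.
x = 10: 3 elements are < x, 3 elements are > x.
New sorted list: [-14, -3, 3, 10, 21, 22, 28]
New median = 10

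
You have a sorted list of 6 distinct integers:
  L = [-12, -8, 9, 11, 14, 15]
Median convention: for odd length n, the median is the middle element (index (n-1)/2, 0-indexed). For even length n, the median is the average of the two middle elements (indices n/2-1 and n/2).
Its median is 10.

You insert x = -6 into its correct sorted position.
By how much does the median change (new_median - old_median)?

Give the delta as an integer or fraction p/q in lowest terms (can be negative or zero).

Answer: -1

Derivation:
Old median = 10
After inserting x = -6: new sorted = [-12, -8, -6, 9, 11, 14, 15]
New median = 9
Delta = 9 - 10 = -1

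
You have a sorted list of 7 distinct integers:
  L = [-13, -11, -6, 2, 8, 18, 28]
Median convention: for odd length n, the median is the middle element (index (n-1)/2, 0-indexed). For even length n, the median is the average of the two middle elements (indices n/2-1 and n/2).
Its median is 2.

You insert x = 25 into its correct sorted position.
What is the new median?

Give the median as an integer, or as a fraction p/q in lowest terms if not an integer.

Answer: 5

Derivation:
Old list (sorted, length 7): [-13, -11, -6, 2, 8, 18, 28]
Old median = 2
Insert x = 25
Old length odd (7). Middle was index 3 = 2.
New length even (8). New median = avg of two middle elements.
x = 25: 6 elements are < x, 1 elements are > x.
New sorted list: [-13, -11, -6, 2, 8, 18, 25, 28]
New median = 5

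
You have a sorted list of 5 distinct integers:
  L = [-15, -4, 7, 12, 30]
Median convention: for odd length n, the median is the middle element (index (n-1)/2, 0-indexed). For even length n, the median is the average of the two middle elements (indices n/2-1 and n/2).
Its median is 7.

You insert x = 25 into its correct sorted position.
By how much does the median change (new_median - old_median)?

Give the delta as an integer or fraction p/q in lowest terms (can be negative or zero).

Old median = 7
After inserting x = 25: new sorted = [-15, -4, 7, 12, 25, 30]
New median = 19/2
Delta = 19/2 - 7 = 5/2

Answer: 5/2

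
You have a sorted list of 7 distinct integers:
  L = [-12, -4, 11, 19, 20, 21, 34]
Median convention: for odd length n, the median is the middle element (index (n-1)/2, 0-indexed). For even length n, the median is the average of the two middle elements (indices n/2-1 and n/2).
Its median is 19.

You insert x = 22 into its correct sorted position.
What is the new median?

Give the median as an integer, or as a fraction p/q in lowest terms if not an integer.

Old list (sorted, length 7): [-12, -4, 11, 19, 20, 21, 34]
Old median = 19
Insert x = 22
Old length odd (7). Middle was index 3 = 19.
New length even (8). New median = avg of two middle elements.
x = 22: 6 elements are < x, 1 elements are > x.
New sorted list: [-12, -4, 11, 19, 20, 21, 22, 34]
New median = 39/2

Answer: 39/2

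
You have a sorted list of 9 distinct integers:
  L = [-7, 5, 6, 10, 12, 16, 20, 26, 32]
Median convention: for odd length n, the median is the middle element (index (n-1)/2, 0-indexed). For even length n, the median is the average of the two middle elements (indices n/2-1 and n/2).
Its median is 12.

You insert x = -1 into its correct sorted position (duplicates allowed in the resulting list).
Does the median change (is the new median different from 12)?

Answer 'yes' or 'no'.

Old median = 12
Insert x = -1
New median = 11
Changed? yes

Answer: yes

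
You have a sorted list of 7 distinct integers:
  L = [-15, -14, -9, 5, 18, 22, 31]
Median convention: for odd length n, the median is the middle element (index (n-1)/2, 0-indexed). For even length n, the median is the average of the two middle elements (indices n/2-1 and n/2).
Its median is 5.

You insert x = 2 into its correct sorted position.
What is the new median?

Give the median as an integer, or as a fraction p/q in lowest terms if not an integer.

Old list (sorted, length 7): [-15, -14, -9, 5, 18, 22, 31]
Old median = 5
Insert x = 2
Old length odd (7). Middle was index 3 = 5.
New length even (8). New median = avg of two middle elements.
x = 2: 3 elements are < x, 4 elements are > x.
New sorted list: [-15, -14, -9, 2, 5, 18, 22, 31]
New median = 7/2

Answer: 7/2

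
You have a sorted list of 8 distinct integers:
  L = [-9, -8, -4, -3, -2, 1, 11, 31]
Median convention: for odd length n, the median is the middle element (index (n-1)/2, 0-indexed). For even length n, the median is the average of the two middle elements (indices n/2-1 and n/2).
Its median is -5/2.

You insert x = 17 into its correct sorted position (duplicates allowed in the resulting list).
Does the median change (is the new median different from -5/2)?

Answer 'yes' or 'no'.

Old median = -5/2
Insert x = 17
New median = -2
Changed? yes

Answer: yes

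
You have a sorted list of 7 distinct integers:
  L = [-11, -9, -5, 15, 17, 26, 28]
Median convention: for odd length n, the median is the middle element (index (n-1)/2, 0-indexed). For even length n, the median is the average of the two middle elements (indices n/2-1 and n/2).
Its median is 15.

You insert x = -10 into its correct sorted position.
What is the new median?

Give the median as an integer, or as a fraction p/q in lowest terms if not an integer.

Old list (sorted, length 7): [-11, -9, -5, 15, 17, 26, 28]
Old median = 15
Insert x = -10
Old length odd (7). Middle was index 3 = 15.
New length even (8). New median = avg of two middle elements.
x = -10: 1 elements are < x, 6 elements are > x.
New sorted list: [-11, -10, -9, -5, 15, 17, 26, 28]
New median = 5

Answer: 5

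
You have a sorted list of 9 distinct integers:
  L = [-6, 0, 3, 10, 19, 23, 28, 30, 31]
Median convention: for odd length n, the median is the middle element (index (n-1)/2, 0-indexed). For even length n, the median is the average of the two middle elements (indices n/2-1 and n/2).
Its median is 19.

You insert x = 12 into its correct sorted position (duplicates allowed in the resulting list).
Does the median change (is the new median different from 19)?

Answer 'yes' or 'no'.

Old median = 19
Insert x = 12
New median = 31/2
Changed? yes

Answer: yes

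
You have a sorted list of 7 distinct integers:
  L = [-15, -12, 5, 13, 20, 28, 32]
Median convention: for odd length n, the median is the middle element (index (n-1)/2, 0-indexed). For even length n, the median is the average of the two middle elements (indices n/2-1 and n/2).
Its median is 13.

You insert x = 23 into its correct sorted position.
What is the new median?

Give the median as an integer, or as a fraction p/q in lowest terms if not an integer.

Old list (sorted, length 7): [-15, -12, 5, 13, 20, 28, 32]
Old median = 13
Insert x = 23
Old length odd (7). Middle was index 3 = 13.
New length even (8). New median = avg of two middle elements.
x = 23: 5 elements are < x, 2 elements are > x.
New sorted list: [-15, -12, 5, 13, 20, 23, 28, 32]
New median = 33/2

Answer: 33/2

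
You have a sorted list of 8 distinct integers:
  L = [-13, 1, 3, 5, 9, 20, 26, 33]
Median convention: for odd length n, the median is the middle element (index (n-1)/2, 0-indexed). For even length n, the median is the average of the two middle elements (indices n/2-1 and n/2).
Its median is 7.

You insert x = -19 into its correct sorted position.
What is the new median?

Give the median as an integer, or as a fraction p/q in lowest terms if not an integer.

Old list (sorted, length 8): [-13, 1, 3, 5, 9, 20, 26, 33]
Old median = 7
Insert x = -19
Old length even (8). Middle pair: indices 3,4 = 5,9.
New length odd (9). New median = single middle element.
x = -19: 0 elements are < x, 8 elements are > x.
New sorted list: [-19, -13, 1, 3, 5, 9, 20, 26, 33]
New median = 5

Answer: 5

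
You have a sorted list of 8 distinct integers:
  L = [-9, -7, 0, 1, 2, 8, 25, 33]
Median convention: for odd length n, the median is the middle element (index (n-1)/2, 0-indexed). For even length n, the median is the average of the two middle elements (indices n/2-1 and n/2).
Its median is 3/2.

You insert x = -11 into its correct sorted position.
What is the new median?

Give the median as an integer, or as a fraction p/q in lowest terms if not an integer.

Answer: 1

Derivation:
Old list (sorted, length 8): [-9, -7, 0, 1, 2, 8, 25, 33]
Old median = 3/2
Insert x = -11
Old length even (8). Middle pair: indices 3,4 = 1,2.
New length odd (9). New median = single middle element.
x = -11: 0 elements are < x, 8 elements are > x.
New sorted list: [-11, -9, -7, 0, 1, 2, 8, 25, 33]
New median = 1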